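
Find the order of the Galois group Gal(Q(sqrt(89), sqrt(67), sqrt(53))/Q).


The 3 square roots of distinct primes are multiplicatively independent over Q,
so [K:Q] = 2^3 and Gal(K/Q) is isomorphic to (Z/2Z)^3.
|Gal| = 2^3 = 8

8


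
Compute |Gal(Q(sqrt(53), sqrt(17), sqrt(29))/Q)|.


The 3 square roots of distinct primes are multiplicatively independent over Q,
so [K:Q] = 2^3 and Gal(K/Q) is isomorphic to (Z/2Z)^3.
|Gal| = 2^3 = 8

8


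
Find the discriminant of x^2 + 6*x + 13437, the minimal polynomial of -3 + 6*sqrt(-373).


The element -3 + 6*sqrt(-373) has minimal polynomial:
x^2 + 6*x + 13437
Discriminant = (6)^2 - 4*(13437)
= 36 - 53748
= -53712

-53712


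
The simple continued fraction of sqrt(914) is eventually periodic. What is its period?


Run the CF algorithm for sqrt(914).
a_0 = floor(sqrt(914)) = 30; set m_0=0, q_0=1.
Recurrence: m' = q*a - m,  q' = (d - m'^2)/q,  a' = floor((a_0 + m')/q').
  step 1: m=30, q=14, a=4
  step 2: m=26, q=17, a=3
  step 3: m=25, q=17, a=3
  step 4: m=26, q=14, a=4
  step 5: m=30, q=1, a=60
a_5 = 2*a_0 = 60, so the period closes here.
sqrt(914) = [30; 4, 3, 3, 4, 60]
Period length = 5

5


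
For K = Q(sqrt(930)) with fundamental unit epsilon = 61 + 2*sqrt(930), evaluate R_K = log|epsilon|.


epsilon = 61 + 2*sqrt(930)
= 121.9918
R = ln(121.9918)
= 4.8040

4.8040


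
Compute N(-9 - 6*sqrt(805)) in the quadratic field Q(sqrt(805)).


N(a + b*sqrt(d)) = a^2 - d*b^2
= (-9)^2 - (805)*(-6)^2
= 81 - 28980
= -28899

-28899


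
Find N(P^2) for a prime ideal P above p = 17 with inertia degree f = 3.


N(P^a) = p^(a*f)
= 17^(2*3)
= 17^6
= 24137569

24137569


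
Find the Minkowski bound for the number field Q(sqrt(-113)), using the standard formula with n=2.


d = -113, d mod 4 = 3, so disc(K) = 4d = -452; |disc(K)| = 452
Imaginary quadratic field, so n = 2, s = r2 = 1, r1 = 0
M = (n!/n^n) * (4/pi)^s * sqrt(|disc(K)|) = (2!/2^2) * (4/pi)^1 * sqrt(452)
= 0.5 * 1.273240 * 21.260292
= 13.5347

13.5347


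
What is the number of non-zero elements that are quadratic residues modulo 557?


For prime p, the number of non-zero quadratic residues is (p-1)/2.
= (557-1)/2
= 278

278


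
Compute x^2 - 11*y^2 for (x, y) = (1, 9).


x^2 - d*y^2
= 1^2 - 11*9^2
= 1 - 891
= -890

-890


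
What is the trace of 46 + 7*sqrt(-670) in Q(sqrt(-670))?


Tr(a + b*sqrt(d)) = (a + b*sqrt(d)) + (a - b*sqrt(d)) = 2a
= 2 * (46)
= 92

92


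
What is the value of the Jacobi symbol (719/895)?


Compute (719/895) via quadratic reciprocity:
  reciprocity: (719/895) -> -(895/719)
  reduce: (176/719)
  pull out 2: (2/719) = +1  (since 719 mod 8 = 7)
  pull out 2: (2/719) = +1  (since 719 mod 8 = 7)
  pull out 2: (2/719) = +1  (since 719 mod 8 = 7)
  pull out 2: (2/719) = +1  (since 719 mod 8 = 7)
  reciprocity: (11/719) -> -(719/11)
  reduce: (4/11)
  pull out 2: (2/11) = -1  (since 11 mod 8 = 3)
  pull out 2: (2/11) = -1  (since 11 mod 8 = 3)
  (1/11) = 1
Product of signs = 1

1


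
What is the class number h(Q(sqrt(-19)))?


K = Q(sqrt(-19)). d mod 4 = 1, so D = disc(K) = d = -19
h(K) equals the number of primitive reduced positive-definite forms (a, b, c) = a*x^2 + b*x*y + c*y^2 with b^2 - 4ac = D,
where reduced means |b| <= a <= c, with b >= 0 whenever |b| = a or a = c, and primitive means gcd(a, b, c) = 1.
Reduced forces 3a^2 <= |D| = 19, so 1 <= a <= 2; b must have the parity of D, and c = (b^2 - D)/(4a) must be an integer >= a.
Enumerate a = 1..2, b in [-a, a]:
  a=1: (1, 1, 5)  [1]
  a=2: none
Total reduced forms: 1
h = 1

1


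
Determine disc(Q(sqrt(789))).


For K = Q(sqrt(d)) with d squarefree: disc(K) = d if d = 1 mod 4, and disc(K) = 4d if d = 2 or 3 mod 4.
Here d = 789, and d mod 4 = 1.
d = 1 mod 4 (O_K = Z[(1+sqrt(d))/2]), so disc(K) = d = 789

789


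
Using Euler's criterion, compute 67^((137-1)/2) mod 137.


p = 137 is prime and the exponent is (p-1)/2 = 68, so by Euler's criterion 67^68 = (67/137) = +1 or -1 mod 137.
Compute by square-and-multiply:
  68 = 64 + 4 (binary 1000100)
  Repeated squaring mod 137: 67^1 = 67, 67^2 = 105, 67^4 = 65, 67^8 = 115, 67^16 = 73, 67^32 = 123, 67^64 = 59
  67^68 = 67^64 * 67^4 = 59 * 65 mod 137
    59 * 65 = 3835 = 136 mod 137
  67^68 = 136 mod 137
Result 136 = p - 1 = -1 mod 137: 67 is a quadratic non-residue mod 137. As a residue in [0, p-1] the value is 136.
67^68 mod 137 = 136

136


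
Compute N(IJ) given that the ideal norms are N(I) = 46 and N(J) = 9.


N(IJ) = N(I) * N(J)
= 46 * 9
= 414

414


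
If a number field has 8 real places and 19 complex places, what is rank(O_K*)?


By Dirichlet's unit theorem:
rank = r1 + r2 - 1
= 8 + 19 - 1
= 26

26


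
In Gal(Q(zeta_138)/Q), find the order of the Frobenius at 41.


The Frobenius at p in Gal(Q(zeta_n)/Q) = (Z/nZ)* is the class of p, so its order is ord_138(41), the smallest k >= 1 with 41^k = 1 mod 138.
n = 138 = 2 * 3 * 23, phi(138) = 44; the order divides phi(n).
Divisors of 44: 1, 2, 4, 11, 22, 44
Repeated squaring mod 138: 41^1 = 41, 41^2 = 25, 41^4 = 73, 41^8 = 85, 41^16 = 49, 41^32 = 55
Test divisors in increasing order:
  k=1: 41^1 = 41 mod 138
  k=2: 41^2 = 25 mod 138
  k=4: 41^4 = 73 mod 138
  k=11: 41^11 = 85 * 25 * 41 = 47 mod 138
  k=22: 41^22 = 49 * 73 * 25 = 1 mod 138  <- first divisor giving 1
Order = 22

22


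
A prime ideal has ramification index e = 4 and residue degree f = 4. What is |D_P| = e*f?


|D_P| = e * f
= 4 * 4
= 16

16


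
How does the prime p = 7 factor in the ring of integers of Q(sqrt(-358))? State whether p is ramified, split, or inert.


K = Q(sqrt(-358)). Since d mod 4 = 2, disc(K) = -1432.
Check p | disc: -1432 mod 7 = 3.
p does not divide disc. Compute Legendre symbol (d/p):
6^((7-1)/2) mod 7 = -1
(d/p) = -1, so p is inert: (p) stays prime with e=1, f=2, g=1.
Therefore p is inert.

inert


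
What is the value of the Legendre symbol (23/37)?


p = 37 is prime, so compute (23/37) with the reciprocity algorithm (Jacobi-symbol steps: pull out 2s via (2/n), flip via reciprocity, reduce):
  reciprocity: (23/37) -> +(37/23)
  reduce: (14/23)
  pull out 2: (2/23) = +1  (since 23 mod 8 = 7)
  reciprocity: (7/23) -> -(23/7)
  reduce: (2/7)
  pull out 2: (2/7) = +1  (since 7 mod 8 = 7)
  (1/7) = 1
Product of signs = -1
(23/37) = -1

-1


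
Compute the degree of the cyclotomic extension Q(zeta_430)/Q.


The degree equals Euler's totient phi(430).
430 = 2 * 5 * 43
phi(430) = 168

168


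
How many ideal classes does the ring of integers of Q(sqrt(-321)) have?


K = Q(sqrt(-321)). d mod 4 = 3, so D = disc(K) = 4d = -1284
h(K) equals the number of primitive reduced positive-definite forms (a, b, c) = a*x^2 + b*x*y + c*y^2 with b^2 - 4ac = D,
where reduced means |b| <= a <= c, with b >= 0 whenever |b| = a or a = c, and primitive means gcd(a, b, c) = 1.
Reduced forces 3a^2 <= |D| = 1284, so 1 <= a <= 20; b must have the parity of D, and c = (b^2 - D)/(4a) must be an integer >= a.
Enumerate a = 1..20, b in [-a, a]:
  a=1: (1, 0, 321)  [1]
  a=2: (2, 2, 161)  [1]
  a=3: (3, 0, 107)  [1]
  a=4: none
  a=5: (5, -4, 65), (5, 4, 65)  [2]
  a=6: (6, 6, 55)  [1]
  a=7: (7, -2, 46), (7, 2, 46)  [2]
  a=8..9: none
  a=10: (10, -6, 33), (10, 6, 33)  [2]
  a=11: (11, -6, 30), (11, 6, 30)  [2]
  a=12: none
  a=13: (13, -4, 25), (13, 4, 25)  [2]
  a=14: (14, -2, 23), (14, 2, 23)  [2]
  a=15: (15, -6, 22), (15, 6, 22)  [2]
  a=16: none
  a=17: (17, -12, 21), (17, 12, 21)  [2]
  a=18..20: none
Total reduced forms: 1 + 1 + 1 + 2 + 1 + 2 + 2 + 2 + 2 + 2 + 2 + 2 = 20
h = 20

20


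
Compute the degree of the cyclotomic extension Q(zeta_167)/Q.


The degree equals Euler's totient phi(167).
167 = 167
phi(167) = 166

166


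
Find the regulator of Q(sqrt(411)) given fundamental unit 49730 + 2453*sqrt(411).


epsilon = 49730 + 2453*sqrt(411)
= 99460.0000
R = ln(99460.0000)
= 11.5075

11.5075


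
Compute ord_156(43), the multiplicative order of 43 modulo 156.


We want ord_156(43), the smallest k >= 1 with 43^k = 1 mod 156.
n = 156 = 2^2 * 3 * 13, phi(156) = 48; the order divides phi(n).
Divisors of 48: 1, 2, 3, 4, 6, 8, 12, 16, 24, 48
Repeated squaring mod 156: 43^1 = 43, 43^2 = 133, 43^4 = 61, 43^8 = 133, 43^16 = 61, 43^32 = 133
Test divisors in increasing order:
  k=1: 43^1 = 43 mod 156
  k=2: 43^2 = 133 mod 156
  k=3: 43^3 = 133 * 43 = 103 mod 156
  k=4: 43^4 = 61 mod 156
  k=6: 43^6 = 61 * 133 = 1 mod 156  <- first divisor giving 1
Order = 6

6


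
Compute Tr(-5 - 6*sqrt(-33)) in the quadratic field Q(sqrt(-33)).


Tr(a + b*sqrt(d)) = (a + b*sqrt(d)) + (a - b*sqrt(d)) = 2a
= 2 * (-5)
= -10

-10


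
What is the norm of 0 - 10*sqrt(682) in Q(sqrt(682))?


N(a + b*sqrt(d)) = a^2 - d*b^2
= (0)^2 - (682)*(-10)^2
= 0 - 68200
= -68200

-68200


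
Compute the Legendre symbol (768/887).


p = 887 is prime, so compute (768/887) with the reciprocity algorithm (Jacobi-symbol steps: pull out 2s via (2/n), flip via reciprocity, reduce):
  pull out 2: (2/887) = +1  (since 887 mod 8 = 7)
  pull out 2: (2/887) = +1  (since 887 mod 8 = 7)
  pull out 2: (2/887) = +1  (since 887 mod 8 = 7)
  pull out 2: (2/887) = +1  (since 887 mod 8 = 7)
  pull out 2: (2/887) = +1  (since 887 mod 8 = 7)
  pull out 2: (2/887) = +1  (since 887 mod 8 = 7)
  pull out 2: (2/887) = +1  (since 887 mod 8 = 7)
  pull out 2: (2/887) = +1  (since 887 mod 8 = 7)
  reciprocity: (3/887) -> -(887/3)
  reduce: (2/3)
  pull out 2: (2/3) = -1  (since 3 mod 8 = 3)
  (1/3) = 1
Product of signs = 1
(768/887) = 1

1


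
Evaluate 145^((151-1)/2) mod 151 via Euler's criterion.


p = 151 is prime and the exponent is (p-1)/2 = 75, so by Euler's criterion 145^75 = (145/151) = +1 or -1 mod 151.
Compute by square-and-multiply:
  75 = 64 + 8 + 2 + 1 (binary 1001011)
  Repeated squaring mod 151: 145^1 = 145, 145^2 = 36, 145^4 = 88, 145^8 = 43, 145^16 = 37, 145^32 = 10, 145^64 = 100
  145^75 = 145^64 * 145^8 * 145^2 * 145^1 = 100 * 43 * 36 * 145 mod 151
    100 * 43 = 4300 = 72 mod 151
    72 * 36 = 2592 = 25 mod 151
    25 * 145 = 3625 = 1 mod 151
  145^75 = 1 mod 151
Result 1: 145 is a quadratic residue mod 151.
145^75 mod 151 = 1

1


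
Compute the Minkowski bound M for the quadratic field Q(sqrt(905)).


d = 905, d mod 4 = 1, so disc(K) = d = 905; |disc(K)| = 905
Real quadratic field, so n = 2, s = r2 = 0, r1 = 2
M = (n!/n^n) * (4/pi)^s * sqrt(|disc(K)|) = (2!/2^2) * (4/pi)^0 * sqrt(905)
= 0.5 * 1.000000 * 30.083218
= 15.0416

15.0416


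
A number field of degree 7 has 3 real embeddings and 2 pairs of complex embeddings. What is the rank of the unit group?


By Dirichlet's unit theorem:
rank = r1 + r2 - 1
= 3 + 2 - 1
= 4

4


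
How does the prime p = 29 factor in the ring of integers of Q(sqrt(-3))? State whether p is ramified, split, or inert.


K = Q(sqrt(-3)). Since d mod 4 = 1, disc(K) = -3.
Check p | disc: -3 mod 29 = 26.
p does not divide disc. Compute Legendre symbol (d/p):
26^((29-1)/2) mod 29 = -1
(d/p) = -1, so p is inert: (p) stays prime with e=1, f=2, g=1.
Therefore p is inert.

inert


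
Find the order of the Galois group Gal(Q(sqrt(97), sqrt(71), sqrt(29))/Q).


The 3 square roots of distinct primes are multiplicatively independent over Q,
so [K:Q] = 2^3 and Gal(K/Q) is isomorphic to (Z/2Z)^3.
|Gal| = 2^3 = 8

8


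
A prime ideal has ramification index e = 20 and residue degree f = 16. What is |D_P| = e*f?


|D_P| = e * f
= 20 * 16
= 320

320


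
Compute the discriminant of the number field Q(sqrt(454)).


For K = Q(sqrt(d)) with d squarefree: disc(K) = d if d = 1 mod 4, and disc(K) = 4d if d = 2 or 3 mod 4.
Here d = 454, and d mod 4 = 2.
d = 2 mod 4, not 1 (O_K = Z[sqrt(d)]), so disc(K) = 4d = 4 * (454) = 1816

1816


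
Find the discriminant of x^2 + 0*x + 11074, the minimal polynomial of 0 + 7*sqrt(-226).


The element 0 + 7*sqrt(-226) has minimal polynomial:
x^2 + 0*x + 11074
Discriminant = (0)^2 - 4*(11074)
= 0 - 44296
= -44296

-44296


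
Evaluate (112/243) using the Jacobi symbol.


Compute (112/243) via quadratic reciprocity:
  pull out 2: (2/243) = -1  (since 243 mod 8 = 3)
  pull out 2: (2/243) = -1  (since 243 mod 8 = 3)
  pull out 2: (2/243) = -1  (since 243 mod 8 = 3)
  pull out 2: (2/243) = -1  (since 243 mod 8 = 3)
  reciprocity: (7/243) -> -(243/7)
  reduce: (5/7)
  reciprocity: (5/7) -> +(7/5)
  reduce: (2/5)
  pull out 2: (2/5) = -1  (since 5 mod 8 = 5)
  (1/5) = 1
Product of signs = 1

1


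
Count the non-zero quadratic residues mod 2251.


For prime p, the number of non-zero quadratic residues is (p-1)/2.
= (2251-1)/2
= 1125

1125


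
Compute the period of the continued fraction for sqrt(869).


Run the CF algorithm for sqrt(869).
a_0 = floor(sqrt(869)) = 29; set m_0=0, q_0=1.
Recurrence: m' = q*a - m,  q' = (d - m'^2)/q,  a' = floor((a_0 + m')/q').
  step 1: m=29, q=28, a=2
  step 2: m=27, q=5, a=11
  step 3: m=28, q=17, a=3
  step 4: m=23, q=20, a=2
  step 5: m=17, q=29, a=1
  step 6: m=12, q=25, a=1
  step 7: m=13, q=28, a=1
  step 8: m=15, q=23, a=1
  step 9: m=8, q=35, a=1
  step 10: m=27, q=4, a=14
  step 11: m=29, q=7, a=8
  step 12: m=27, q=20, a=2
  step 13: m=13, q=35, a=1
  step 14: m=22, q=11, a=4
  step 15: m=22, q=35, a=1
  step 16: m=13, q=20, a=2
  step 17: m=27, q=7, a=8
  step 18: m=29, q=4, a=14
  step 19: m=27, q=35, a=1
  step 20: m=8, q=23, a=1
  step 21: m=15, q=28, a=1
  step 22: m=13, q=25, a=1
  step 23: m=12, q=29, a=1
  step 24: m=17, q=20, a=2
  step 25: m=23, q=17, a=3
  step 26: m=28, q=5, a=11
  step 27: m=27, q=28, a=2
  step 28: m=29, q=1, a=58
a_28 = 2*a_0 = 58, so the period closes here.
sqrt(869) = [29; 2, 11, 3, 2, 1, 1, 1, 1, 1, 14, 8, 2, 1, 4, 1, 2, 8, 14, 1, 1, 1, 1, 1, 2, 3, 11, 2, 58]
Period length = 28

28


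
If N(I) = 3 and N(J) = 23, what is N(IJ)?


N(IJ) = N(I) * N(J)
= 3 * 23
= 69

69


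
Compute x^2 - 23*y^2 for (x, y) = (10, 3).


x^2 - d*y^2
= 10^2 - 23*3^2
= 100 - 207
= -107

-107


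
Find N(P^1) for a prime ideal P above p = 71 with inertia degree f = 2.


N(P^a) = p^(a*f)
= 71^(1*2)
= 71^2
= 5041

5041


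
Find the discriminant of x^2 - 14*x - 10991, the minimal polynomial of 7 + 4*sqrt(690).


The element 7 + 4*sqrt(690) has minimal polynomial:
x^2 - 14*x - 10991
Discriminant = (-14)^2 - 4*(-10991)
= 196 + 43964
= 44160

44160


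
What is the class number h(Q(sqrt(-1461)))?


K = Q(sqrt(-1461)). d mod 4 = 3, so D = disc(K) = 4d = -5844
h(K) equals the number of primitive reduced positive-definite forms (a, b, c) = a*x^2 + b*x*y + c*y^2 with b^2 - 4ac = D,
where reduced means |b| <= a <= c, with b >= 0 whenever |b| = a or a = c, and primitive means gcd(a, b, c) = 1.
Reduced forces 3a^2 <= |D| = 5844, so 1 <= a <= 44; b must have the parity of D, and c = (b^2 - D)/(4a) must be an integer >= a.
Enumerate a = 1..44, b in [-a, a]:
  a=1: (1, 0, 1461)  [1]
  a=2: (2, 2, 731)  [1]
  a=3: (3, 0, 487)  [1]
  a=4: none
  a=5: (5, -4, 293), (5, 4, 293)  [2]
  a=6: (6, 6, 245)  [1]
  a=7: (7, -6, 210), (7, 6, 210)  [2]
  a=8..9: none
  a=10: (10, -6, 147), (10, 6, 147)  [2]
  a=11..13: none
  a=14: (14, -6, 105), (14, 6, 105)  [2]
  a=15: (15, -6, 98), (15, 6, 98)  [2]
  a=16: none
  a=17: (17, -2, 86), (17, 2, 86)  [2]
  a=18..20: none
  a=21: (21, -6, 70), (21, 6, 70)  [2]
  a=22..24: none
  a=25: (25, -16, 61), (25, 16, 61)  [2]
  a=26..29: none
  a=30: (30, -6, 49), (30, 6, 49)  [2]
  a=31..33: none
  a=34: (34, -2, 43), (34, 2, 43)  [2]
  a=35: (35, -34, 50), (35, -6, 42), (35, 6, 42), (35, 34, 50)  [4]
  a=36..44: none
Total reduced forms: 1 + 1 + 1 + 2 + 1 + 2 + 2 + 2 + 2 + 2 + 2 + 2 + 2 + 2 + 4 = 28
h = 28

28


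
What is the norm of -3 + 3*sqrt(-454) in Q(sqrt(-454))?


N(a + b*sqrt(d)) = a^2 - d*b^2
= (-3)^2 - (-454)*(3)^2
= 9 + 4086
= 4095

4095


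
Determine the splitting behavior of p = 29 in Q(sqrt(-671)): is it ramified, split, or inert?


K = Q(sqrt(-671)). Since d mod 4 = 1, disc(K) = -671.
Check p | disc: -671 mod 29 = 25.
p does not divide disc. Compute Legendre symbol (d/p):
25^((29-1)/2) mod 29 = 1
(d/p) = 1, so p splits: (p) = P*P' with e=1, f=1, g=2.
Therefore p is split.

split


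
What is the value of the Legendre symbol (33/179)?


p = 179 is prime, so compute (33/179) with the reciprocity algorithm (Jacobi-symbol steps: pull out 2s via (2/n), flip via reciprocity, reduce):
  reciprocity: (33/179) -> +(179/33)
  reduce: (14/33)
  pull out 2: (2/33) = +1  (since 33 mod 8 = 1)
  reciprocity: (7/33) -> +(33/7)
  reduce: (5/7)
  reciprocity: (5/7) -> +(7/5)
  reduce: (2/5)
  pull out 2: (2/5) = -1  (since 5 mod 8 = 5)
  (1/5) = 1
Product of signs = -1
(33/179) = -1

-1


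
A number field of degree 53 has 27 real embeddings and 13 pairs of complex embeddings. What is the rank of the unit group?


By Dirichlet's unit theorem:
rank = r1 + r2 - 1
= 27 + 13 - 1
= 39

39


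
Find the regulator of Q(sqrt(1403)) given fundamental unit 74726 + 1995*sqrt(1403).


epsilon = 74726 + 1995*sqrt(1403)
= 149452.0000
R = ln(149452.0000)
= 11.9147

11.9147


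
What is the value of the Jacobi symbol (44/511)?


Compute (44/511) via quadratic reciprocity:
  pull out 2: (2/511) = +1  (since 511 mod 8 = 7)
  pull out 2: (2/511) = +1  (since 511 mod 8 = 7)
  reciprocity: (11/511) -> -(511/11)
  reduce: (5/11)
  reciprocity: (5/11) -> +(11/5)
  reduce: (1/5)
  (1/5) = 1
Product of signs = -1

-1


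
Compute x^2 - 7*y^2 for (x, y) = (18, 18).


x^2 - d*y^2
= 18^2 - 7*18^2
= 324 - 2268
= -1944

-1944


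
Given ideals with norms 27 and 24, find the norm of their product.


N(IJ) = N(I) * N(J)
= 27 * 24
= 648

648


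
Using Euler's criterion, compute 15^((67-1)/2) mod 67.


p = 67 is prime and the exponent is (p-1)/2 = 33, so by Euler's criterion 15^33 = (15/67) = +1 or -1 mod 67.
Compute by square-and-multiply:
  33 = 32 + 1 (binary 100001)
  Repeated squaring mod 67: 15^1 = 15, 15^2 = 24, 15^4 = 40, 15^8 = 59, 15^16 = 64, 15^32 = 9
  15^33 = 15^32 * 15^1 = 9 * 15 mod 67
    9 * 15 = 135 = 1 mod 67
  15^33 = 1 mod 67
Result 1: 15 is a quadratic residue mod 67.
15^33 mod 67 = 1

1


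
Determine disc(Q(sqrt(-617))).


For K = Q(sqrt(d)) with d squarefree: disc(K) = d if d = 1 mod 4, and disc(K) = 4d if d = 2 or 3 mod 4.
Here d = -617, and d mod 4 = 3.
d = 3 mod 4, not 1 (O_K = Z[sqrt(d)]), so disc(K) = 4d = 4 * (-617) = -2468

-2468


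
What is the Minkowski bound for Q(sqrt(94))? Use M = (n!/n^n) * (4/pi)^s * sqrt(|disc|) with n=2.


d = 94, d mod 4 = 2, so disc(K) = 4d = 376; |disc(K)| = 376
Real quadratic field, so n = 2, s = r2 = 0, r1 = 2
M = (n!/n^n) * (4/pi)^s * sqrt(|disc(K)|) = (2!/2^2) * (4/pi)^0 * sqrt(376)
= 0.5 * 1.000000 * 19.390719
= 9.6954

9.6954


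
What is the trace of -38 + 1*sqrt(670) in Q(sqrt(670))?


Tr(a + b*sqrt(d)) = (a + b*sqrt(d)) + (a - b*sqrt(d)) = 2a
= 2 * (-38)
= -76

-76


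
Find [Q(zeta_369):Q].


The degree equals Euler's totient phi(369).
369 = 3^2 * 41
phi(369) = 240

240


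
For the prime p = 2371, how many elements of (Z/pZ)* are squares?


For prime p, the number of non-zero quadratic residues is (p-1)/2.
= (2371-1)/2
= 1185

1185


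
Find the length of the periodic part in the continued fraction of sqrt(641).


Run the CF algorithm for sqrt(641).
a_0 = floor(sqrt(641)) = 25; set m_0=0, q_0=1.
Recurrence: m' = q*a - m,  q' = (d - m'^2)/q,  a' = floor((a_0 + m')/q').
  step 1: m=25, q=16, a=3
  step 2: m=23, q=7, a=6
  step 3: m=19, q=40, a=1
  step 4: m=21, q=5, a=9
  step 5: m=24, q=13, a=3
  step 6: m=15, q=32, a=1
  step 7: m=17, q=11, a=3
  step 8: m=16, q=35, a=1
  step 9: m=19, q=8, a=5
  step 10: m=21, q=25, a=1
  step 11: m=4, q=25, a=1
  step 12: m=21, q=8, a=5
  step 13: m=19, q=35, a=1
  step 14: m=16, q=11, a=3
  step 15: m=17, q=32, a=1
  step 16: m=15, q=13, a=3
  step 17: m=24, q=5, a=9
  step 18: m=21, q=40, a=1
  step 19: m=19, q=7, a=6
  step 20: m=23, q=16, a=3
  step 21: m=25, q=1, a=50
a_21 = 2*a_0 = 50, so the period closes here.
sqrt(641) = [25; 3, 6, 1, 9, 3, 1, 3, 1, 5, 1, 1, 5, 1, 3, 1, 3, 9, 1, 6, 3, 50]
Period length = 21

21


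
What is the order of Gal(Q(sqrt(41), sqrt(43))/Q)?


The 2 square roots of distinct primes are multiplicatively independent over Q,
so [K:Q] = 2^2 and Gal(K/Q) is isomorphic to (Z/2Z)^2.
|Gal| = 2^2 = 4

4


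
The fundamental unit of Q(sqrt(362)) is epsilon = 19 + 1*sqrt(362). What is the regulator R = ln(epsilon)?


epsilon = 19 + 1*sqrt(362)
= 38.0263
R = ln(38.0263)
= 3.6383

3.6383


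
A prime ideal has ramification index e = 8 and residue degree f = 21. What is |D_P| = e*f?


|D_P| = e * f
= 8 * 21
= 168

168


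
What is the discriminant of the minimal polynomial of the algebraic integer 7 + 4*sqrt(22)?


The element 7 + 4*sqrt(22) has minimal polynomial:
x^2 - 14*x - 303
Discriminant = (-14)^2 - 4*(-303)
= 196 + 1212
= 1408

1408


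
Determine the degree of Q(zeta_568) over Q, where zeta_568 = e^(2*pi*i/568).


The degree equals Euler's totient phi(568).
568 = 2^3 * 71
phi(568) = 280

280


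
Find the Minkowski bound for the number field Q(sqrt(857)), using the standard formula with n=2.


d = 857, d mod 4 = 1, so disc(K) = d = 857; |disc(K)| = 857
Real quadratic field, so n = 2, s = r2 = 0, r1 = 2
M = (n!/n^n) * (4/pi)^s * sqrt(|disc(K)|) = (2!/2^2) * (4/pi)^0 * sqrt(857)
= 0.5 * 1.000000 * 29.274562
= 14.6373

14.6373


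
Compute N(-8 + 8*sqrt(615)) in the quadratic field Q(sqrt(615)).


N(a + b*sqrt(d)) = a^2 - d*b^2
= (-8)^2 - (615)*(8)^2
= 64 - 39360
= -39296

-39296


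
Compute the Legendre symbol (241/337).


p = 337 is prime, so compute (241/337) with the reciprocity algorithm (Jacobi-symbol steps: pull out 2s via (2/n), flip via reciprocity, reduce):
  reciprocity: (241/337) -> +(337/241)
  reduce: (96/241)
  pull out 2: (2/241) = +1  (since 241 mod 8 = 1)
  pull out 2: (2/241) = +1  (since 241 mod 8 = 1)
  pull out 2: (2/241) = +1  (since 241 mod 8 = 1)
  pull out 2: (2/241) = +1  (since 241 mod 8 = 1)
  pull out 2: (2/241) = +1  (since 241 mod 8 = 1)
  reciprocity: (3/241) -> +(241/3)
  reduce: (1/3)
  (1/3) = 1
Product of signs = 1
(241/337) = 1

1


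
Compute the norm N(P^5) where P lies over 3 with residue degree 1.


N(P^a) = p^(a*f)
= 3^(5*1)
= 3^5
= 243

243


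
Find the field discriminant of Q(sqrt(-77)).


For K = Q(sqrt(d)) with d squarefree: disc(K) = d if d = 1 mod 4, and disc(K) = 4d if d = 2 or 3 mod 4.
Here d = -77, and d mod 4 = 3.
d = 3 mod 4, not 1 (O_K = Z[sqrt(d)]), so disc(K) = 4d = 4 * (-77) = -308

-308


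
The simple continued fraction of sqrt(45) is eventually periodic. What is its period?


Run the CF algorithm for sqrt(45).
a_0 = floor(sqrt(45)) = 6; set m_0=0, q_0=1.
Recurrence: m' = q*a - m,  q' = (d - m'^2)/q,  a' = floor((a_0 + m')/q').
  step 1: m=6, q=9, a=1
  step 2: m=3, q=4, a=2
  step 3: m=5, q=5, a=2
  step 4: m=5, q=4, a=2
  step 5: m=3, q=9, a=1
  step 6: m=6, q=1, a=12
a_6 = 2*a_0 = 12, so the period closes here.
sqrt(45) = [6; 1, 2, 2, 2, 1, 12]
Period length = 6

6


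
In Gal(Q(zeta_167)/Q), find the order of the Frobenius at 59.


The Frobenius at p in Gal(Q(zeta_n)/Q) = (Z/nZ)* is the class of p, so its order is ord_167(59), the smallest k >= 1 with 59^k = 1 mod 167.
n = 167 = 167, phi(167) = 166; the order divides phi(n).
Divisors of 166: 1, 2, 83, 166
Repeated squaring mod 167: 59^1 = 59, 59^2 = 141, 59^4 = 8, 59^8 = 64, 59^16 = 88, 59^32 = 62, 59^64 = 3, 59^128 = 9
Test divisors in increasing order:
  k=1: 59^1 = 59 mod 167
  k=2: 59^2 = 141 mod 167
  k=83: 59^83 = 3 * 88 * 141 * 59 = 166 mod 167
  k=166: 59^166 = 9 * 62 * 8 * 141 = 1 mod 167  <- first divisor giving 1
Order = 166

166


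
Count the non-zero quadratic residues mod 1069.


For prime p, the number of non-zero quadratic residues is (p-1)/2.
= (1069-1)/2
= 534

534


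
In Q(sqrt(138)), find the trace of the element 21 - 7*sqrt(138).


Tr(a + b*sqrt(d)) = (a + b*sqrt(d)) + (a - b*sqrt(d)) = 2a
= 2 * (21)
= 42

42


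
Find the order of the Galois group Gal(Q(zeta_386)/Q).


|Gal(Q(zeta_386)/Q)| = phi(386)
= 192

192


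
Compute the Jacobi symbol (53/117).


Compute (53/117) via quadratic reciprocity:
  reciprocity: (53/117) -> +(117/53)
  reduce: (11/53)
  reciprocity: (11/53) -> +(53/11)
  reduce: (9/11)
  reciprocity: (9/11) -> +(11/9)
  reduce: (2/9)
  pull out 2: (2/9) = +1  (since 9 mod 8 = 1)
  (1/9) = 1
Product of signs = 1

1


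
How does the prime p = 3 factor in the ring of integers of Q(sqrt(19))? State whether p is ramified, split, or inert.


K = Q(sqrt(19)). Since d mod 4 = 3, disc(K) = 76.
Check p | disc: 76 mod 3 = 1.
p does not divide disc. Compute Legendre symbol (d/p):
1^((3-1)/2) mod 3 = 1
(d/p) = 1, so p splits: (p) = P*P' with e=1, f=1, g=2.
Therefore p is split.

split


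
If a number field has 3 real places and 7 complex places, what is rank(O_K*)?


By Dirichlet's unit theorem:
rank = r1 + r2 - 1
= 3 + 7 - 1
= 9

9


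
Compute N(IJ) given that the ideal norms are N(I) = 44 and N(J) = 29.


N(IJ) = N(I) * N(J)
= 44 * 29
= 1276

1276


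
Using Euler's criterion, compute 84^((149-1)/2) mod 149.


p = 149 is prime and the exponent is (p-1)/2 = 74, so by Euler's criterion 84^74 = (84/149) = +1 or -1 mod 149.
Compute by square-and-multiply:
  74 = 64 + 8 + 2 (binary 1001010)
  Repeated squaring mod 149: 84^1 = 84, 84^2 = 53, 84^4 = 127, 84^8 = 37, 84^16 = 28, 84^32 = 39, 84^64 = 31
  84^74 = 84^64 * 84^8 * 84^2 = 31 * 37 * 53 mod 149
    31 * 37 = 1147 = 104 mod 149
    104 * 53 = 5512 = 148 mod 149
  84^74 = 148 mod 149
Result 148 = p - 1 = -1 mod 149: 84 is a quadratic non-residue mod 149. As a residue in [0, p-1] the value is 148.
84^74 mod 149 = 148

148


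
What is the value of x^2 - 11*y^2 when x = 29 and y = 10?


x^2 - d*y^2
= 29^2 - 11*10^2
= 841 - 1100
= -259

-259


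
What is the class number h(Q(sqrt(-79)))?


K = Q(sqrt(-79)). d mod 4 = 1, so D = disc(K) = d = -79
h(K) equals the number of primitive reduced positive-definite forms (a, b, c) = a*x^2 + b*x*y + c*y^2 with b^2 - 4ac = D,
where reduced means |b| <= a <= c, with b >= 0 whenever |b| = a or a = c, and primitive means gcd(a, b, c) = 1.
Reduced forces 3a^2 <= |D| = 79, so 1 <= a <= 5; b must have the parity of D, and c = (b^2 - D)/(4a) must be an integer >= a.
Enumerate a = 1..5, b in [-a, a]:
  a=1: (1, 1, 20)  [1]
  a=2: (2, -1, 10), (2, 1, 10)  [2]
  a=3: none
  a=4: (4, -1, 5), (4, 1, 5)  [2]
  a=5: none
Total reduced forms: 1 + 2 + 2 = 5
h = 5

5


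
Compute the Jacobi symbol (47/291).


Compute (47/291) via quadratic reciprocity:
  reciprocity: (47/291) -> -(291/47)
  reduce: (9/47)
  reciprocity: (9/47) -> +(47/9)
  reduce: (2/9)
  pull out 2: (2/9) = +1  (since 9 mod 8 = 1)
  (1/9) = 1
Product of signs = -1

-1


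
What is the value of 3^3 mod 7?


p = 7 is prime and the exponent is (p-1)/2 = 3, so by Euler's criterion 3^3 = (3/7) = +1 or -1 mod 7.
Compute by square-and-multiply:
  3 = 2 + 1 (binary 11)
  Repeated squaring mod 7: 3^1 = 3, 3^2 = 2
  3^3 = 3^2 * 3^1 = 2 * 3 mod 7
    2 * 3 = 6 = 6 mod 7
  3^3 = 6 mod 7
Result 6 = p - 1 = -1 mod 7: 3 is a quadratic non-residue mod 7. As a residue in [0, p-1] the value is 6.
3^3 mod 7 = 6

6


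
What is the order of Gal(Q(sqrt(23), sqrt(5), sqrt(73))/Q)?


The 3 square roots of distinct primes are multiplicatively independent over Q,
so [K:Q] = 2^3 and Gal(K/Q) is isomorphic to (Z/2Z)^3.
|Gal| = 2^3 = 8

8


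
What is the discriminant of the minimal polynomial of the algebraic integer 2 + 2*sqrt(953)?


The element 2 + 2*sqrt(953) has minimal polynomial:
x^2 - 4*x - 3808
Discriminant = (-4)^2 - 4*(-3808)
= 16 + 15232
= 15248

15248


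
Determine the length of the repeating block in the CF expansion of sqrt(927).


Run the CF algorithm for sqrt(927).
a_0 = floor(sqrt(927)) = 30; set m_0=0, q_0=1.
Recurrence: m' = q*a - m,  q' = (d - m'^2)/q,  a' = floor((a_0 + m')/q').
  step 1: m=30, q=27, a=2
  step 2: m=24, q=13, a=4
  step 3: m=28, q=11, a=5
  step 4: m=27, q=18, a=3
  step 5: m=27, q=11, a=5
  step 6: m=28, q=13, a=4
  step 7: m=24, q=27, a=2
  step 8: m=30, q=1, a=60
a_8 = 2*a_0 = 60, so the period closes here.
sqrt(927) = [30; 2, 4, 5, 3, 5, 4, 2, 60]
Period length = 8

8


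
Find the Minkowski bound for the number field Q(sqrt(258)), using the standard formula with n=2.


d = 258, d mod 4 = 2, so disc(K) = 4d = 1032; |disc(K)| = 1032
Real quadratic field, so n = 2, s = r2 = 0, r1 = 2
M = (n!/n^n) * (4/pi)^s * sqrt(|disc(K)|) = (2!/2^2) * (4/pi)^0 * sqrt(1032)
= 0.5 * 1.000000 * 32.124757
= 16.0624

16.0624


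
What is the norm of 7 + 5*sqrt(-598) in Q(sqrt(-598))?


N(a + b*sqrt(d)) = a^2 - d*b^2
= (7)^2 - (-598)*(5)^2
= 49 + 14950
= 14999

14999


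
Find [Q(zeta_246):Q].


The degree equals Euler's totient phi(246).
246 = 2 * 3 * 41
phi(246) = 80

80


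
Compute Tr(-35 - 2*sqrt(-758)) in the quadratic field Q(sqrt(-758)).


Tr(a + b*sqrt(d)) = (a + b*sqrt(d)) + (a - b*sqrt(d)) = 2a
= 2 * (-35)
= -70

-70


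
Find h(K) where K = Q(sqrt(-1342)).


K = Q(sqrt(-1342)). d mod 4 = 2, so D = disc(K) = 4d = -5368
h(K) equals the number of primitive reduced positive-definite forms (a, b, c) = a*x^2 + b*x*y + c*y^2 with b^2 - 4ac = D,
where reduced means |b| <= a <= c, with b >= 0 whenever |b| = a or a = c, and primitive means gcd(a, b, c) = 1.
Reduced forces 3a^2 <= |D| = 5368, so 1 <= a <= 42; b must have the parity of D, and c = (b^2 - D)/(4a) must be an integer >= a.
Enumerate a = 1..42, b in [-a, a]:
  a=1: (1, 0, 1342)  [1]
  a=2: (2, 0, 671)  [1]
  a=3..6: none
  a=7: (7, -6, 193), (7, 6, 193)  [2]
  a=8..10: none
  a=11: (11, 0, 122)  [1]
  a=12: none
  a=13: (13, -12, 106), (13, 12, 106)  [2]
  a=14: (14, -8, 97), (14, 8, 97)  [2]
  a=15..16: none
  a=17: (17, -2, 79), (17, 2, 79)  [2]
  a=18: none
  a=19: (19, -16, 74), (19, 16, 74)  [2]
  a=20..21: none
  a=22: (22, 0, 61)  [1]
  a=23..25: none
  a=26: (26, -12, 53), (26, 12, 53)  [2]
  a=27..33: none
  a=34: (34, -32, 47), (34, 32, 47)  [2]
  a=35..36: none
  a=37: (37, -16, 38), (37, 16, 38)  [2]
  a=38..42: none
Total reduced forms: 1 + 1 + 2 + 1 + 2 + 2 + 2 + 2 + 1 + 2 + 2 + 2 = 20
h = 20

20


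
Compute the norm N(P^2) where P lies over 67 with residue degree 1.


N(P^a) = p^(a*f)
= 67^(2*1)
= 67^2
= 4489

4489


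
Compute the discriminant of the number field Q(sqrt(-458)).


For K = Q(sqrt(d)) with d squarefree: disc(K) = d if d = 1 mod 4, and disc(K) = 4d if d = 2 or 3 mod 4.
Here d = -458, and d mod 4 = 2.
d = 2 mod 4, not 1 (O_K = Z[sqrt(d)]), so disc(K) = 4d = 4 * (-458) = -1832

-1832


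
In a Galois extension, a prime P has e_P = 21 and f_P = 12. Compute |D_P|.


|D_P| = e * f
= 21 * 12
= 252

252


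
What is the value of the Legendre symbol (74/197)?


p = 197 is prime, so compute (74/197) with the reciprocity algorithm (Jacobi-symbol steps: pull out 2s via (2/n), flip via reciprocity, reduce):
  pull out 2: (2/197) = -1  (since 197 mod 8 = 5)
  reciprocity: (37/197) -> +(197/37)
  reduce: (12/37)
  pull out 2: (2/37) = -1  (since 37 mod 8 = 5)
  pull out 2: (2/37) = -1  (since 37 mod 8 = 5)
  reciprocity: (3/37) -> +(37/3)
  reduce: (1/3)
  (1/3) = 1
Product of signs = -1
(74/197) = -1

-1


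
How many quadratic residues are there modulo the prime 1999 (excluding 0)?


For prime p, the number of non-zero quadratic residues is (p-1)/2.
= (1999-1)/2
= 999

999


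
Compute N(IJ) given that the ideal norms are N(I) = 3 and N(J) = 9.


N(IJ) = N(I) * N(J)
= 3 * 9
= 27

27


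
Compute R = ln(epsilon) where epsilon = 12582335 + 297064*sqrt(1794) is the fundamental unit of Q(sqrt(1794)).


epsilon = 12582335 + 297064*sqrt(1794)
= 2.5165e+07
R = ln(2.5165e+07)
= 17.0410

17.0410


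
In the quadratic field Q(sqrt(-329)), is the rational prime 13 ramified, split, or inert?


K = Q(sqrt(-329)). Since d mod 4 = 3, disc(K) = -1316.
Check p | disc: -1316 mod 13 = 10.
p does not divide disc. Compute Legendre symbol (d/p):
9^((13-1)/2) mod 13 = 1
(d/p) = 1, so p splits: (p) = P*P' with e=1, f=1, g=2.
Therefore p is split.

split


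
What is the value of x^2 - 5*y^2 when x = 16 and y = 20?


x^2 - d*y^2
= 16^2 - 5*20^2
= 256 - 2000
= -1744

-1744


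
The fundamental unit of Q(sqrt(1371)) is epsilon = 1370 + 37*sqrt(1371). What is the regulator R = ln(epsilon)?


epsilon = 1370 + 37*sqrt(1371)
= 2739.9996
R = ln(2739.9996)
= 7.9157

7.9157


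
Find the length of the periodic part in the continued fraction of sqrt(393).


Run the CF algorithm for sqrt(393).
a_0 = floor(sqrt(393)) = 19; set m_0=0, q_0=1.
Recurrence: m' = q*a - m,  q' = (d - m'^2)/q,  a' = floor((a_0 + m')/q').
  step 1: m=19, q=32, a=1
  step 2: m=13, q=7, a=4
  step 3: m=15, q=24, a=1
  step 4: m=9, q=13, a=2
  step 5: m=17, q=8, a=4
  step 6: m=15, q=21, a=1
  step 7: m=6, q=17, a=1
  step 8: m=11, q=16, a=1
  step 9: m=5, q=23, a=1
  step 10: m=18, q=3, a=12
  step 11: m=18, q=23, a=1
  step 12: m=5, q=16, a=1
  step 13: m=11, q=17, a=1
  step 14: m=6, q=21, a=1
  step 15: m=15, q=8, a=4
  step 16: m=17, q=13, a=2
  step 17: m=9, q=24, a=1
  step 18: m=15, q=7, a=4
  step 19: m=13, q=32, a=1
  step 20: m=19, q=1, a=38
a_20 = 2*a_0 = 38, so the period closes here.
sqrt(393) = [19; 1, 4, 1, 2, 4, 1, 1, 1, 1, 12, 1, 1, 1, 1, 4, 2, 1, 4, 1, 38]
Period length = 20

20


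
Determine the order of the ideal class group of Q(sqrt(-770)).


K = Q(sqrt(-770)). d mod 4 = 2, so D = disc(K) = 4d = -3080
h(K) equals the number of primitive reduced positive-definite forms (a, b, c) = a*x^2 + b*x*y + c*y^2 with b^2 - 4ac = D,
where reduced means |b| <= a <= c, with b >= 0 whenever |b| = a or a = c, and primitive means gcd(a, b, c) = 1.
Reduced forces 3a^2 <= |D| = 3080, so 1 <= a <= 32; b must have the parity of D, and c = (b^2 - D)/(4a) must be an integer >= a.
Enumerate a = 1..32, b in [-a, a]:
  a=1: (1, 0, 770)  [1]
  a=2: (2, 0, 385)  [1]
  a=3: (3, -2, 257), (3, 2, 257)  [2]
  a=4: none
  a=5: (5, 0, 154)  [1]
  a=6: (6, -4, 129), (6, 4, 129)  [2]
  a=7: (7, 0, 110)  [1]
  a=8: none
  a=9: (9, -4, 86), (9, 4, 86)  [2]
  a=10: (10, 0, 77)  [1]
  a=11: (11, 0, 70)  [1]
  a=12: none
  a=13: (13, -12, 62), (13, 12, 62)  [2]
  a=14: (14, 0, 55)  [1]
  a=15: (15, -10, 53), (15, 10, 53)  [2]
  a=16..17: none
  a=18: (18, -4, 43), (18, 4, 43)  [2]
  a=19: (19, -6, 41), (19, 6, 41)  [2]
  a=20: none
  a=21: (21, -14, 39), (21, 14, 39)  [2]
  a=22: (22, 0, 35)  [1]
  a=23: (23, -18, 37), (23, 18, 37)  [2]
  a=24..25: none
  a=26: (26, -12, 31), (26, 12, 31)  [2]
  a=27: (27, -22, 33), (27, 22, 33)  [2]
  a=28: none
  a=29: (29, -20, 30), (29, 20, 30)  [2]
  a=30..32: none
Total reduced forms: 1 + 1 + 2 + 1 + 2 + 1 + 2 + 1 + 1 + 2 + 1 + 2 + 2 + 2 + 2 + 1 + 2 + 2 + 2 + 2 = 32
h = 32

32


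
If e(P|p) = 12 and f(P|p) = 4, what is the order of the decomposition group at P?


|D_P| = e * f
= 12 * 4
= 48

48


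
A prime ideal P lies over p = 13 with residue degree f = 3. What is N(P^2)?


N(P^a) = p^(a*f)
= 13^(2*3)
= 13^6
= 4826809

4826809


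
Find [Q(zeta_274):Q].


The degree equals Euler's totient phi(274).
274 = 2 * 137
phi(274) = 136

136


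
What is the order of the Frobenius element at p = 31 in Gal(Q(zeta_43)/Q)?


The Frobenius at p in Gal(Q(zeta_n)/Q) = (Z/nZ)* is the class of p, so its order is ord_43(31), the smallest k >= 1 with 31^k = 1 mod 43.
n = 43 = 43, phi(43) = 42; the order divides phi(n).
Divisors of 42: 1, 2, 3, 6, 7, 14, 21, 42
Repeated squaring mod 43: 31^1 = 31, 31^2 = 15, 31^4 = 10, 31^8 = 14, 31^16 = 24, 31^32 = 17
Test divisors in increasing order:
  k=1: 31^1 = 31 mod 43
  k=2: 31^2 = 15 mod 43
  k=3: 31^3 = 15 * 31 = 35 mod 43
  k=6: 31^6 = 10 * 15 = 21 mod 43
  k=7: 31^7 = 10 * 15 * 31 = 6 mod 43
  k=14: 31^14 = 14 * 10 * 15 = 36 mod 43
  k=21: 31^21 = 24 * 10 * 31 = 1 mod 43  <- first divisor giving 1
Order = 21

21


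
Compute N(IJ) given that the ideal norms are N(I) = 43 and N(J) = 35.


N(IJ) = N(I) * N(J)
= 43 * 35
= 1505

1505


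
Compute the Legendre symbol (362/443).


p = 443 is prime, so compute (362/443) with the reciprocity algorithm (Jacobi-symbol steps: pull out 2s via (2/n), flip via reciprocity, reduce):
  pull out 2: (2/443) = -1  (since 443 mod 8 = 3)
  reciprocity: (181/443) -> +(443/181)
  reduce: (81/181)
  reciprocity: (81/181) -> +(181/81)
  reduce: (19/81)
  reciprocity: (19/81) -> +(81/19)
  reduce: (5/19)
  reciprocity: (5/19) -> +(19/5)
  reduce: (4/5)
  pull out 2: (2/5) = -1  (since 5 mod 8 = 5)
  pull out 2: (2/5) = -1  (since 5 mod 8 = 5)
  (1/5) = 1
Product of signs = -1
(362/443) = -1

-1


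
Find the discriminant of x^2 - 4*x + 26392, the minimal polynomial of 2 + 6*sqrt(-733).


The element 2 + 6*sqrt(-733) has minimal polynomial:
x^2 - 4*x + 26392
Discriminant = (-4)^2 - 4*(26392)
= 16 - 105568
= -105552

-105552


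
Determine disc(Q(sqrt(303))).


For K = Q(sqrt(d)) with d squarefree: disc(K) = d if d = 1 mod 4, and disc(K) = 4d if d = 2 or 3 mod 4.
Here d = 303, and d mod 4 = 3.
d = 3 mod 4, not 1 (O_K = Z[sqrt(d)]), so disc(K) = 4d = 4 * (303) = 1212

1212


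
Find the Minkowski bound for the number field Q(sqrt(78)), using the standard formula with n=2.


d = 78, d mod 4 = 2, so disc(K) = 4d = 312; |disc(K)| = 312
Real quadratic field, so n = 2, s = r2 = 0, r1 = 2
M = (n!/n^n) * (4/pi)^s * sqrt(|disc(K)|) = (2!/2^2) * (4/pi)^0 * sqrt(312)
= 0.5 * 1.000000 * 17.663522
= 8.8318

8.8318


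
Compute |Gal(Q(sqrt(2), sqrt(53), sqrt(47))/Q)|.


The 3 square roots of distinct primes are multiplicatively independent over Q,
so [K:Q] = 2^3 and Gal(K/Q) is isomorphic to (Z/2Z)^3.
|Gal| = 2^3 = 8

8


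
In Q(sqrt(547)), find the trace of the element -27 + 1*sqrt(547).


Tr(a + b*sqrt(d)) = (a + b*sqrt(d)) + (a - b*sqrt(d)) = 2a
= 2 * (-27)
= -54

-54


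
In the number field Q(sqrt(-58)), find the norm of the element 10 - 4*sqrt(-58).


N(a + b*sqrt(d)) = a^2 - d*b^2
= (10)^2 - (-58)*(-4)^2
= 100 + 928
= 1028

1028


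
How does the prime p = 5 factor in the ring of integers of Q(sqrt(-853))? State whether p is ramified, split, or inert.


K = Q(sqrt(-853)). Since d mod 4 = 3, disc(K) = -3412.
Check p | disc: -3412 mod 5 = 3.
p does not divide disc. Compute Legendre symbol (d/p):
2^((5-1)/2) mod 5 = -1
(d/p) = -1, so p is inert: (p) stays prime with e=1, f=2, g=1.
Therefore p is inert.

inert


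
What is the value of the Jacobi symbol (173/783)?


Compute (173/783) via quadratic reciprocity:
  reciprocity: (173/783) -> +(783/173)
  reduce: (91/173)
  reciprocity: (91/173) -> +(173/91)
  reduce: (82/91)
  pull out 2: (2/91) = -1  (since 91 mod 8 = 3)
  reciprocity: (41/91) -> +(91/41)
  reduce: (9/41)
  reciprocity: (9/41) -> +(41/9)
  reduce: (5/9)
  reciprocity: (5/9) -> +(9/5)
  reduce: (4/5)
  pull out 2: (2/5) = -1  (since 5 mod 8 = 5)
  pull out 2: (2/5) = -1  (since 5 mod 8 = 5)
  (1/5) = 1
Product of signs = -1

-1


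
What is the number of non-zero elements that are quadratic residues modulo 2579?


For prime p, the number of non-zero quadratic residues is (p-1)/2.
= (2579-1)/2
= 1289

1289


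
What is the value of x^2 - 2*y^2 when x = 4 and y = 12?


x^2 - d*y^2
= 4^2 - 2*12^2
= 16 - 288
= -272

-272


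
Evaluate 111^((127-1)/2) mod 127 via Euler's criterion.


p = 127 is prime and the exponent is (p-1)/2 = 63, so by Euler's criterion 111^63 = (111/127) = +1 or -1 mod 127.
Compute by square-and-multiply:
  63 = 32 + 16 + 8 + 4 + 2 + 1 (binary 111111)
  Repeated squaring mod 127: 111^1 = 111, 111^2 = 2, 111^4 = 4, 111^8 = 16, 111^16 = 2, 111^32 = 4
  111^63 = 111^32 * 111^16 * 111^8 * 111^4 * 111^2 * 111^1 = 4 * 2 * 16 * 4 * 2 * 111 mod 127
    4 * 2 = 8 = 8 mod 127
    8 * 16 = 128 = 1 mod 127
    1 * 4 = 4 = 4 mod 127
    4 * 2 = 8 = 8 mod 127
    8 * 111 = 888 = 126 mod 127
  111^63 = 126 mod 127
Result 126 = p - 1 = -1 mod 127: 111 is a quadratic non-residue mod 127. As a residue in [0, p-1] the value is 126.
111^63 mod 127 = 126

126


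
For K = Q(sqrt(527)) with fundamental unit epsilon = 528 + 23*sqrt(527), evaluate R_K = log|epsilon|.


epsilon = 528 + 23*sqrt(527)
= 1055.9991
R = ln(1055.9991)
= 6.9622

6.9622
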